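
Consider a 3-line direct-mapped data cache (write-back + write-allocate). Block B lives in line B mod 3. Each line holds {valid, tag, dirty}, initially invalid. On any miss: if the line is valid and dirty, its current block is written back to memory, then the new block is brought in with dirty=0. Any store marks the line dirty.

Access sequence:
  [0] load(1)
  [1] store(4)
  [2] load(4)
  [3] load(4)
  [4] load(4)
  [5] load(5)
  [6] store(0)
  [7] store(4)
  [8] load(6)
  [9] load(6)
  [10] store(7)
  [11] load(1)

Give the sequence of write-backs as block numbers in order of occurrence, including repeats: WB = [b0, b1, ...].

WB = [0, 4, 7]

0: R B1 -> L1 miss  d=-]
1: W B4 -> L1 miss  d=D]
2: R B4 -> L1 hit  d=D]
3: R B4 -> L1 hit  d=D]
4: R B4 -> L1 hit  d=D]
5: R B5 -> L2 miss  d=-]
6: W B0 -> L0 miss  d=D]
7: W B4 -> L1 hit  d=D]
8: R B6 -> L0 miss wb->B0  d=-]
9: R B6 -> L0 hit  d=-]
10: W B7 -> L1 miss wb->B4  d=D]
11: R B1 -> L1 miss wb->B7  d=-]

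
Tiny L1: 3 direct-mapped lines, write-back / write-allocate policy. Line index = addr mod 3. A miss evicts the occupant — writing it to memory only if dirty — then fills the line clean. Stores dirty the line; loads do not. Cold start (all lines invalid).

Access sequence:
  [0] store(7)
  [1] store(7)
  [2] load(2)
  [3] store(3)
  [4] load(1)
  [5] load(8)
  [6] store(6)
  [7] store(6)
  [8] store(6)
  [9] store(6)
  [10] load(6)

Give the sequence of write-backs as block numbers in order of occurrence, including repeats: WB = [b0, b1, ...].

WB = [7, 3]

  0 | W B7 → L1 miss [D]
  1 | W B7 → L1 hit [D]
  2 | R B2 → L2 miss [-]
  3 | W B3 → L0 miss [D]
  4 | R B1 → L1 miss wb→B7 [-]
  5 | R B8 → L2 miss [-]
  6 | W B6 → L0 miss wb→B3 [D]
  7 | W B6 → L0 hit [D]
  8 | W B6 → L0 hit [D]
  9 | W B6 → L0 hit [D]
  10 | R B6 → L0 hit [D]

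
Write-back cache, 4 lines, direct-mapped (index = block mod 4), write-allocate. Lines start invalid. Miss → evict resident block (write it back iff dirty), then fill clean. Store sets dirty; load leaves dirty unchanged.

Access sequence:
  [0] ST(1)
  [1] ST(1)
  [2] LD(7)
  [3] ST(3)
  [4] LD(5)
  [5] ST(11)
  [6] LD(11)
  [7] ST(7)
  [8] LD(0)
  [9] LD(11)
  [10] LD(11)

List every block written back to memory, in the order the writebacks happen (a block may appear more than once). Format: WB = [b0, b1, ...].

WB = [1, 3, 11, 7]

0: W B1 → L1 miss [D]
1: W B1 → L1 hit [D]
2: R B7 → L3 miss [-]
3: W B3 → L3 miss [D]
4: R B5 → L1 miss wb→B1 [-]
5: W B11 → L3 miss wb→B3 [D]
6: R B11 → L3 hit [D]
7: W B7 → L3 miss wb→B11 [D]
8: R B0 → L0 miss [-]
9: R B11 → L3 miss wb→B7 [-]
10: R B11 → L3 hit [-]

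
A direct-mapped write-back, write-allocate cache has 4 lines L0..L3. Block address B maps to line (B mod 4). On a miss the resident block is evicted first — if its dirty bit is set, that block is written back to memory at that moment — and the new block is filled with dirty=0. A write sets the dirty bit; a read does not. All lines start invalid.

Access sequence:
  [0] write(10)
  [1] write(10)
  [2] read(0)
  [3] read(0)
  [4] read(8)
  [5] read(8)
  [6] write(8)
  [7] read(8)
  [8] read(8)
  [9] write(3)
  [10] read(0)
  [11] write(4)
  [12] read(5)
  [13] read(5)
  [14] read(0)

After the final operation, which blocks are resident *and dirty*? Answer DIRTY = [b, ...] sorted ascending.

DIRTY = [3, 10]

0: W B10 -> L2 miss  d=D]
1: W B10 -> L2 hit  d=D]
2: R B0 -> L0 miss  d=-]
3: R B0 -> L0 hit  d=-]
4: R B8 -> L0 miss  d=-]
5: R B8 -> L0 hit  d=-]
6: W B8 -> L0 hit  d=D]
7: R B8 -> L0 hit  d=D]
8: R B8 -> L0 hit  d=D]
9: W B3 -> L3 miss  d=D]
10: R B0 -> L0 miss wb->B8  d=-]
11: W B4 -> L0 miss  d=D]
12: R B5 -> L1 miss  d=-]
13: R B5 -> L1 hit  d=-]
14: R B0 -> L0 miss wb->B4  d=-]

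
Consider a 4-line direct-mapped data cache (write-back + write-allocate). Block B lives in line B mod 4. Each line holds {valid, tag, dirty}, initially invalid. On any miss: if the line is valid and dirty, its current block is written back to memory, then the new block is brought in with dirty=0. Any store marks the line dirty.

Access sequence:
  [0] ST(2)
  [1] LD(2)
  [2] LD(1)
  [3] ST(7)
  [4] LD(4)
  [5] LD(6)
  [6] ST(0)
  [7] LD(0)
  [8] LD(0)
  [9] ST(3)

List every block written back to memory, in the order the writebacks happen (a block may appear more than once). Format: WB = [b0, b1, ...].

  0 | W B2 → L2 miss [D]
  1 | R B2 → L2 hit [D]
  2 | R B1 → L1 miss [-]
  3 | W B7 → L3 miss [D]
  4 | R B4 → L0 miss [-]
  5 | R B6 → L2 miss wb→B2 [-]
  6 | W B0 → L0 miss [D]
  7 | R B0 → L0 hit [D]
  8 | R B0 → L0 hit [D]
  9 | W B3 → L3 miss wb→B7 [D]

WB = [2, 7]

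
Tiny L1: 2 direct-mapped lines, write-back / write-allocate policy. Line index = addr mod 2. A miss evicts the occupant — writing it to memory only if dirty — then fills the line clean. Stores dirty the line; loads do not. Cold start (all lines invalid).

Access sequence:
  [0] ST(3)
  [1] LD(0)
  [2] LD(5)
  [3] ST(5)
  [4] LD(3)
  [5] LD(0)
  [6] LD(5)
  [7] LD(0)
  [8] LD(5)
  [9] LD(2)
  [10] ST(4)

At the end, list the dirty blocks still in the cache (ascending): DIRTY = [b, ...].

0: W B3 -> L1 miss  d=D]
1: R B0 -> L0 miss  d=-]
2: R B5 -> L1 miss wb->B3  d=-]
3: W B5 -> L1 hit  d=D]
4: R B3 -> L1 miss wb->B5  d=-]
5: R B0 -> L0 hit  d=-]
6: R B5 -> L1 miss  d=-]
7: R B0 -> L0 hit  d=-]
8: R B5 -> L1 hit  d=-]
9: R B2 -> L0 miss  d=-]
10: W B4 -> L0 miss  d=D]

DIRTY = [4]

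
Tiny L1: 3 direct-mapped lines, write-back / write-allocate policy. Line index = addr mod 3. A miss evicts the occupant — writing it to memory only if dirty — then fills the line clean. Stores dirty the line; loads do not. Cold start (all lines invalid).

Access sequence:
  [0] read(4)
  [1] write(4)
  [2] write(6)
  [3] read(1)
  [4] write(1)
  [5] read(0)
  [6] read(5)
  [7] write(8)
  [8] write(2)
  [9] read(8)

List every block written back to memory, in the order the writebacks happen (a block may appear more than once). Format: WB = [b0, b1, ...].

0: R B4 → L1 miss [-]
1: W B4 → L1 hit [D]
2: W B6 → L0 miss [D]
3: R B1 → L1 miss wb→B4 [-]
4: W B1 → L1 hit [D]
5: R B0 → L0 miss wb→B6 [-]
6: R B5 → L2 miss [-]
7: W B8 → L2 miss [D]
8: W B2 → L2 miss wb→B8 [D]
9: R B8 → L2 miss wb→B2 [-]

WB = [4, 6, 8, 2]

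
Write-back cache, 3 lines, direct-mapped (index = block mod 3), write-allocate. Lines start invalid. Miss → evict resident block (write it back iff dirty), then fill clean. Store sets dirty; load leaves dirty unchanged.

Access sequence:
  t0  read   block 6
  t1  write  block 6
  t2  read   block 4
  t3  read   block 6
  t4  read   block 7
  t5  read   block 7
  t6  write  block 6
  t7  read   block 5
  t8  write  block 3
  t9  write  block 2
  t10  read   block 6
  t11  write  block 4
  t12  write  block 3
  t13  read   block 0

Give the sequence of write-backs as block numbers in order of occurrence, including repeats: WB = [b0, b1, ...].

  0 | R B6 → L0 miss [-]
  1 | W B6 → L0 hit [D]
  2 | R B4 → L1 miss [-]
  3 | R B6 → L0 hit [D]
  4 | R B7 → L1 miss [-]
  5 | R B7 → L1 hit [-]
  6 | W B6 → L0 hit [D]
  7 | R B5 → L2 miss [-]
  8 | W B3 → L0 miss wb→B6 [D]
  9 | W B2 → L2 miss [D]
  10 | R B6 → L0 miss wb→B3 [-]
  11 | W B4 → L1 miss [D]
  12 | W B3 → L0 miss [D]
  13 | R B0 → L0 miss wb→B3 [-]

WB = [6, 3, 3]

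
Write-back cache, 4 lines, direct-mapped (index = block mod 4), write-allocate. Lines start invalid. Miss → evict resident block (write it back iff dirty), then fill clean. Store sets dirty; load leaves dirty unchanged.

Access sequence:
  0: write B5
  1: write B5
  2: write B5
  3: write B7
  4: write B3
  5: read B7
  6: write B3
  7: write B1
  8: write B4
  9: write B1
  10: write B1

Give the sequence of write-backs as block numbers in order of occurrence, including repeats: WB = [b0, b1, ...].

0: W B5 -> L1 miss  d=D]
1: W B5 -> L1 hit  d=D]
2: W B5 -> L1 hit  d=D]
3: W B7 -> L3 miss  d=D]
4: W B3 -> L3 miss wb->B7  d=D]
5: R B7 -> L3 miss wb->B3  d=-]
6: W B3 -> L3 miss  d=D]
7: W B1 -> L1 miss wb->B5  d=D]
8: W B4 -> L0 miss  d=D]
9: W B1 -> L1 hit  d=D]
10: W B1 -> L1 hit  d=D]

WB = [7, 3, 5]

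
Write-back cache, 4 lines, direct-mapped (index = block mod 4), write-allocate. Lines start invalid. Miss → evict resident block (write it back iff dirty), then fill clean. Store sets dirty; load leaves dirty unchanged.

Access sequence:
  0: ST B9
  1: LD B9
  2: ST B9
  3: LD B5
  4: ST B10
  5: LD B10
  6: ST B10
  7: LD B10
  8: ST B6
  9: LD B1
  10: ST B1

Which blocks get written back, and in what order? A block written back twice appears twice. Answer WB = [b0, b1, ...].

0: W B9 -> L1 miss  d=D]
1: R B9 -> L1 hit  d=D]
2: W B9 -> L1 hit  d=D]
3: R B5 -> L1 miss wb->B9  d=-]
4: W B10 -> L2 miss  d=D]
5: R B10 -> L2 hit  d=D]
6: W B10 -> L2 hit  d=D]
7: R B10 -> L2 hit  d=D]
8: W B6 -> L2 miss wb->B10  d=D]
9: R B1 -> L1 miss  d=-]
10: W B1 -> L1 hit  d=D]

WB = [9, 10]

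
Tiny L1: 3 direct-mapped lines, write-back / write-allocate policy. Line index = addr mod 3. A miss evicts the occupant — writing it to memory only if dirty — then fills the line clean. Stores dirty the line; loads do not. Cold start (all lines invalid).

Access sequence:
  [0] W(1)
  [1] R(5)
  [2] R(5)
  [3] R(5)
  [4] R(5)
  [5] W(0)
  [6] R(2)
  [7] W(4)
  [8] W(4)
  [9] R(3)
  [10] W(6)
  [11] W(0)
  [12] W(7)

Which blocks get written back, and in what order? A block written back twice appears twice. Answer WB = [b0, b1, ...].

0: W B1 -> L1 miss  d=D]
1: R B5 -> L2 miss  d=-]
2: R B5 -> L2 hit  d=-]
3: R B5 -> L2 hit  d=-]
4: R B5 -> L2 hit  d=-]
5: W B0 -> L0 miss  d=D]
6: R B2 -> L2 miss  d=-]
7: W B4 -> L1 miss wb->B1  d=D]
8: W B4 -> L1 hit  d=D]
9: R B3 -> L0 miss wb->B0  d=-]
10: W B6 -> L0 miss  d=D]
11: W B0 -> L0 miss wb->B6  d=D]
12: W B7 -> L1 miss wb->B4  d=D]

WB = [1, 0, 6, 4]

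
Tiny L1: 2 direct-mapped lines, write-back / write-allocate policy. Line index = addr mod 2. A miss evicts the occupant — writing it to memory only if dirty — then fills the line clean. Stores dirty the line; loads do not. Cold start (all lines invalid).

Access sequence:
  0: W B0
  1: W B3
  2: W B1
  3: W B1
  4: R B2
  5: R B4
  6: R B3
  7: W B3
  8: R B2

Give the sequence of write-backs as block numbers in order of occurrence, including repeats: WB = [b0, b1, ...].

0: W B0 → L0 miss [D]
1: W B3 → L1 miss [D]
2: W B1 → L1 miss wb→B3 [D]
3: W B1 → L1 hit [D]
4: R B2 → L0 miss wb→B0 [-]
5: R B4 → L0 miss [-]
6: R B3 → L1 miss wb→B1 [-]
7: W B3 → L1 hit [D]
8: R B2 → L0 miss [-]

WB = [3, 0, 1]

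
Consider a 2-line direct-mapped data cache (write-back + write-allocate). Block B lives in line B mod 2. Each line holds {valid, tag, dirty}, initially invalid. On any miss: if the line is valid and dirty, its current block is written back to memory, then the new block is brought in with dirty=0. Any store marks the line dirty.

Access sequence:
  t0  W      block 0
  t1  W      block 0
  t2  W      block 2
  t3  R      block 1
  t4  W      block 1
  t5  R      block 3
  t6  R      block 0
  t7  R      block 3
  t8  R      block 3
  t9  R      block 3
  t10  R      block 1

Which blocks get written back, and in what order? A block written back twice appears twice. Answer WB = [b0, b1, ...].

0: W B0 → L0 miss [D]
1: W B0 → L0 hit [D]
2: W B2 → L0 miss wb→B0 [D]
3: R B1 → L1 miss [-]
4: W B1 → L1 hit [D]
5: R B3 → L1 miss wb→B1 [-]
6: R B0 → L0 miss wb→B2 [-]
7: R B3 → L1 hit [-]
8: R B3 → L1 hit [-]
9: R B3 → L1 hit [-]
10: R B1 → L1 miss [-]

WB = [0, 1, 2]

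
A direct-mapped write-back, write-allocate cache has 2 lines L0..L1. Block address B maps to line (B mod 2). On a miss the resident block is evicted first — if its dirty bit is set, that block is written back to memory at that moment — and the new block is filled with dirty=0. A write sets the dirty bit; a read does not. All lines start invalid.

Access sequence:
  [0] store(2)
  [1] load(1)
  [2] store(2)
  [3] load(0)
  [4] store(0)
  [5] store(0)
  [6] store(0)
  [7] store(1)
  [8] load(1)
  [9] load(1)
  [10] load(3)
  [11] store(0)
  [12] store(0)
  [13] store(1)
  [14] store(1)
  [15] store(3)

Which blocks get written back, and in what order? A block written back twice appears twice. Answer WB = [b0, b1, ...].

  0 | W B2 → L0 miss [D]
  1 | R B1 → L1 miss [-]
  2 | W B2 → L0 hit [D]
  3 | R B0 → L0 miss wb→B2 [-]
  4 | W B0 → L0 hit [D]
  5 | W B0 → L0 hit [D]
  6 | W B0 → L0 hit [D]
  7 | W B1 → L1 hit [D]
  8 | R B1 → L1 hit [D]
  9 | R B1 → L1 hit [D]
  10 | R B3 → L1 miss wb→B1 [-]
  11 | W B0 → L0 hit [D]
  12 | W B0 → L0 hit [D]
  13 | W B1 → L1 miss [D]
  14 | W B1 → L1 hit [D]
  15 | W B3 → L1 miss wb→B1 [D]

WB = [2, 1, 1]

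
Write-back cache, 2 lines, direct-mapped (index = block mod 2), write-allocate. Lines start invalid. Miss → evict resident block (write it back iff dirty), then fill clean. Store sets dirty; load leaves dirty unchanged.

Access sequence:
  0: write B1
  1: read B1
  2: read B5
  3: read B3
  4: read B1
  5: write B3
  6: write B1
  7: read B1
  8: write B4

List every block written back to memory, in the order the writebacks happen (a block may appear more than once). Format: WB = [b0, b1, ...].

0: W B1 → L1 miss [D]
1: R B1 → L1 hit [D]
2: R B5 → L1 miss wb→B1 [-]
3: R B3 → L1 miss [-]
4: R B1 → L1 miss [-]
5: W B3 → L1 miss [D]
6: W B1 → L1 miss wb→B3 [D]
7: R B1 → L1 hit [D]
8: W B4 → L0 miss [D]

WB = [1, 3]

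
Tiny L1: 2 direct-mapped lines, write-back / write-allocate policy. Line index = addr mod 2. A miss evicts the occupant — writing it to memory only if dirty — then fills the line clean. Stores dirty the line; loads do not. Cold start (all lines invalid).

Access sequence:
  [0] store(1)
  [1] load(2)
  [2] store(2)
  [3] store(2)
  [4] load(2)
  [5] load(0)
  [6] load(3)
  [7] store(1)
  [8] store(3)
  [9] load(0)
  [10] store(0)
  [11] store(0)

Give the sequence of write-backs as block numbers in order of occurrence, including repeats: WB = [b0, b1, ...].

WB = [2, 1, 1]

0: W B1 → L1 miss [D]
1: R B2 → L0 miss [-]
2: W B2 → L0 hit [D]
3: W B2 → L0 hit [D]
4: R B2 → L0 hit [D]
5: R B0 → L0 miss wb→B2 [-]
6: R B3 → L1 miss wb→B1 [-]
7: W B1 → L1 miss [D]
8: W B3 → L1 miss wb→B1 [D]
9: R B0 → L0 hit [-]
10: W B0 → L0 hit [D]
11: W B0 → L0 hit [D]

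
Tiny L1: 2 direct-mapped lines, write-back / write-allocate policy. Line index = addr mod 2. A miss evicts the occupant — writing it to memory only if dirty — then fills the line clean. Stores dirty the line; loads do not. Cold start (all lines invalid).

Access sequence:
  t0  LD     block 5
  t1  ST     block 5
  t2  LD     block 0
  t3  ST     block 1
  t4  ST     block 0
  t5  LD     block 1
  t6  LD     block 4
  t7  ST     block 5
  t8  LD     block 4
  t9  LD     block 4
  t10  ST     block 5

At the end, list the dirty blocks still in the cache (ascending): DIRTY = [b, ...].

  0 | R B5 → L1 miss [-]
  1 | W B5 → L1 hit [D]
  2 | R B0 → L0 miss [-]
  3 | W B1 → L1 miss wb→B5 [D]
  4 | W B0 → L0 hit [D]
  5 | R B1 → L1 hit [D]
  6 | R B4 → L0 miss wb→B0 [-]
  7 | W B5 → L1 miss wb→B1 [D]
  8 | R B4 → L0 hit [-]
  9 | R B4 → L0 hit [-]
  10 | W B5 → L1 hit [D]

DIRTY = [5]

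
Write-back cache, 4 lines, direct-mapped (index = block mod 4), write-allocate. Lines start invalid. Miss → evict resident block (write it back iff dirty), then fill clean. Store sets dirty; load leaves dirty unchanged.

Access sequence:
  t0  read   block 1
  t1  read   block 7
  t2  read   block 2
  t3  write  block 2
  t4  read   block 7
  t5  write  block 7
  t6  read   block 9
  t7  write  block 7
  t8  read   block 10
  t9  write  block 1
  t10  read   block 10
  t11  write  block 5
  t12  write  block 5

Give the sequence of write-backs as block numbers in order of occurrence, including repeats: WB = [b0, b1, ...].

WB = [2, 1]

  0 | R B1 → L1 miss [-]
  1 | R B7 → L3 miss [-]
  2 | R B2 → L2 miss [-]
  3 | W B2 → L2 hit [D]
  4 | R B7 → L3 hit [-]
  5 | W B7 → L3 hit [D]
  6 | R B9 → L1 miss [-]
  7 | W B7 → L3 hit [D]
  8 | R B10 → L2 miss wb→B2 [-]
  9 | W B1 → L1 miss [D]
  10 | R B10 → L2 hit [-]
  11 | W B5 → L1 miss wb→B1 [D]
  12 | W B5 → L1 hit [D]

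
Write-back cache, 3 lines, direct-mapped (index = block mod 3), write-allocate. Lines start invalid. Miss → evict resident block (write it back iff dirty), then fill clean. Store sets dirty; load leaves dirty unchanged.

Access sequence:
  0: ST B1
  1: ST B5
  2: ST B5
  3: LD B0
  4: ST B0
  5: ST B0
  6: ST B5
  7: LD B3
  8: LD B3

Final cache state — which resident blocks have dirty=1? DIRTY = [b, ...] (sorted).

DIRTY = [1, 5]

0: W B1 -> L1 miss  d=D]
1: W B5 -> L2 miss  d=D]
2: W B5 -> L2 hit  d=D]
3: R B0 -> L0 miss  d=-]
4: W B0 -> L0 hit  d=D]
5: W B0 -> L0 hit  d=D]
6: W B5 -> L2 hit  d=D]
7: R B3 -> L0 miss wb->B0  d=-]
8: R B3 -> L0 hit  d=-]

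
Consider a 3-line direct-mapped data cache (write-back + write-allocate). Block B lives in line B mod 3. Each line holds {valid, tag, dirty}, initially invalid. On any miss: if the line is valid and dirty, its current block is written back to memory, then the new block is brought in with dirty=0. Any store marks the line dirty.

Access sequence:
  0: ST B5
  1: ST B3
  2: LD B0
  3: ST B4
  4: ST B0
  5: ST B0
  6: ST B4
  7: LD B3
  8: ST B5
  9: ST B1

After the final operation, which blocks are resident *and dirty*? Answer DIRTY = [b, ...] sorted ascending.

DIRTY = [1, 5]

0: W B5 -> L2 miss  d=D]
1: W B3 -> L0 miss  d=D]
2: R B0 -> L0 miss wb->B3  d=-]
3: W B4 -> L1 miss  d=D]
4: W B0 -> L0 hit  d=D]
5: W B0 -> L0 hit  d=D]
6: W B4 -> L1 hit  d=D]
7: R B3 -> L0 miss wb->B0  d=-]
8: W B5 -> L2 hit  d=D]
9: W B1 -> L1 miss wb->B4  d=D]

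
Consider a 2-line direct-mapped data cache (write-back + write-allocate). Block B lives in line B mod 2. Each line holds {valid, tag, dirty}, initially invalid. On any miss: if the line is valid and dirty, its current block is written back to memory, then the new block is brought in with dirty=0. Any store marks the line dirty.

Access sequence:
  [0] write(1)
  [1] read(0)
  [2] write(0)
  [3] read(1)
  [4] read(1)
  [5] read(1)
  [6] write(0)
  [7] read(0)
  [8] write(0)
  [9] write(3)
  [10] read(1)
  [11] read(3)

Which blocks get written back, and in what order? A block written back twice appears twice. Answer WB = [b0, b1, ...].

WB = [1, 3]

0: W B1 -> L1 miss  d=D]
1: R B0 -> L0 miss  d=-]
2: W B0 -> L0 hit  d=D]
3: R B1 -> L1 hit  d=D]
4: R B1 -> L1 hit  d=D]
5: R B1 -> L1 hit  d=D]
6: W B0 -> L0 hit  d=D]
7: R B0 -> L0 hit  d=D]
8: W B0 -> L0 hit  d=D]
9: W B3 -> L1 miss wb->B1  d=D]
10: R B1 -> L1 miss wb->B3  d=-]
11: R B3 -> L1 miss  d=-]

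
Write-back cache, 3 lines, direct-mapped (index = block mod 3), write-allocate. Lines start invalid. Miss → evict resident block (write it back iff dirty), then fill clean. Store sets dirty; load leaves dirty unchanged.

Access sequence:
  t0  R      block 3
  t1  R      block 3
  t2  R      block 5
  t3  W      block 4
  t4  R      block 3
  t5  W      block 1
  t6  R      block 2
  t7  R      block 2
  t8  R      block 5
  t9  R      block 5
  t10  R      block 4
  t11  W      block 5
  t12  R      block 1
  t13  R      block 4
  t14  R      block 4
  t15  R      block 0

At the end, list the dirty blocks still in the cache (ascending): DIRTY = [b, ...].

DIRTY = [5]

  0 | R B3 → L0 miss [-]
  1 | R B3 → L0 hit [-]
  2 | R B5 → L2 miss [-]
  3 | W B4 → L1 miss [D]
  4 | R B3 → L0 hit [-]
  5 | W B1 → L1 miss wb→B4 [D]
  6 | R B2 → L2 miss [-]
  7 | R B2 → L2 hit [-]
  8 | R B5 → L2 miss [-]
  9 | R B5 → L2 hit [-]
  10 | R B4 → L1 miss wb→B1 [-]
  11 | W B5 → L2 hit [D]
  12 | R B1 → L1 miss [-]
  13 | R B4 → L1 miss [-]
  14 | R B4 → L1 hit [-]
  15 | R B0 → L0 miss [-]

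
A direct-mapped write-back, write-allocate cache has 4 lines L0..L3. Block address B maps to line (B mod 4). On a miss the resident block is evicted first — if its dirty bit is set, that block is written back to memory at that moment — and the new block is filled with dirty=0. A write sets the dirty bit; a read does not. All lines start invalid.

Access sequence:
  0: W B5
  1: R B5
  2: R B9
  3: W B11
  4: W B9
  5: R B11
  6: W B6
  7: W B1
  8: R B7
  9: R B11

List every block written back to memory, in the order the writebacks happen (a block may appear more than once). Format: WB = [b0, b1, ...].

  0 | W B5 → L1 miss [D]
  1 | R B5 → L1 hit [D]
  2 | R B9 → L1 miss wb→B5 [-]
  3 | W B11 → L3 miss [D]
  4 | W B9 → L1 hit [D]
  5 | R B11 → L3 hit [D]
  6 | W B6 → L2 miss [D]
  7 | W B1 → L1 miss wb→B9 [D]
  8 | R B7 → L3 miss wb→B11 [-]
  9 | R B11 → L3 miss [-]

WB = [5, 9, 11]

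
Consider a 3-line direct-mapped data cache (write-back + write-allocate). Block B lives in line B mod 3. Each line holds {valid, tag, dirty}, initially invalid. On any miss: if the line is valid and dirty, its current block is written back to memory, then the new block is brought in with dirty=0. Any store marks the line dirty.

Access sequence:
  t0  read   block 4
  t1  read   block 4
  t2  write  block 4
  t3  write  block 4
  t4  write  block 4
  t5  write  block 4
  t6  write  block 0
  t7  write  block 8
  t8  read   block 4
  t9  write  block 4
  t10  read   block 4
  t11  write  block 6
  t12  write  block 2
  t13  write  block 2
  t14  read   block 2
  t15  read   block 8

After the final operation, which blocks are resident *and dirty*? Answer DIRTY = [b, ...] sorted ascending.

0: R B4 -> L1 miss  d=-]
1: R B4 -> L1 hit  d=-]
2: W B4 -> L1 hit  d=D]
3: W B4 -> L1 hit  d=D]
4: W B4 -> L1 hit  d=D]
5: W B4 -> L1 hit  d=D]
6: W B0 -> L0 miss  d=D]
7: W B8 -> L2 miss  d=D]
8: R B4 -> L1 hit  d=D]
9: W B4 -> L1 hit  d=D]
10: R B4 -> L1 hit  d=D]
11: W B6 -> L0 miss wb->B0  d=D]
12: W B2 -> L2 miss wb->B8  d=D]
13: W B2 -> L2 hit  d=D]
14: R B2 -> L2 hit  d=D]
15: R B8 -> L2 miss wb->B2  d=-]

DIRTY = [4, 6]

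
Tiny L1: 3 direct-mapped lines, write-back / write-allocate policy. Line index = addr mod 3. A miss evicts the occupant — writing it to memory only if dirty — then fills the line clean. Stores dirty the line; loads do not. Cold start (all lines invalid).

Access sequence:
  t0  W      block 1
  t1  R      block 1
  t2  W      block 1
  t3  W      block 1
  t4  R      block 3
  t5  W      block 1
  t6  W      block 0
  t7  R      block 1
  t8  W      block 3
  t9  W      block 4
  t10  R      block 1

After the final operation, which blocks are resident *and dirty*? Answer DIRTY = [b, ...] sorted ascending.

0: W B1 → L1 miss [D]
1: R B1 → L1 hit [D]
2: W B1 → L1 hit [D]
3: W B1 → L1 hit [D]
4: R B3 → L0 miss [-]
5: W B1 → L1 hit [D]
6: W B0 → L0 miss [D]
7: R B1 → L1 hit [D]
8: W B3 → L0 miss wb→B0 [D]
9: W B4 → L1 miss wb→B1 [D]
10: R B1 → L1 miss wb→B4 [-]

DIRTY = [3]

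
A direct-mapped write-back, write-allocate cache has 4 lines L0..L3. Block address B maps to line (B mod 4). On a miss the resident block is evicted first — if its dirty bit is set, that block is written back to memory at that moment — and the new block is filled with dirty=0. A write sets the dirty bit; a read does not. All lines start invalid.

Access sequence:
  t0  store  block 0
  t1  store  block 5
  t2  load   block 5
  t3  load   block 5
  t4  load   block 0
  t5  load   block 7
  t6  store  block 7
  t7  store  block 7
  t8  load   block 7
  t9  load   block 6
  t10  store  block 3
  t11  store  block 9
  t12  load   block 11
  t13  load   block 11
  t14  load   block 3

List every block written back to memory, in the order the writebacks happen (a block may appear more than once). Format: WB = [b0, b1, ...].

WB = [7, 5, 3]

0: W B0 → L0 miss [D]
1: W B5 → L1 miss [D]
2: R B5 → L1 hit [D]
3: R B5 → L1 hit [D]
4: R B0 → L0 hit [D]
5: R B7 → L3 miss [-]
6: W B7 → L3 hit [D]
7: W B7 → L3 hit [D]
8: R B7 → L3 hit [D]
9: R B6 → L2 miss [-]
10: W B3 → L3 miss wb→B7 [D]
11: W B9 → L1 miss wb→B5 [D]
12: R B11 → L3 miss wb→B3 [-]
13: R B11 → L3 hit [-]
14: R B3 → L3 miss [-]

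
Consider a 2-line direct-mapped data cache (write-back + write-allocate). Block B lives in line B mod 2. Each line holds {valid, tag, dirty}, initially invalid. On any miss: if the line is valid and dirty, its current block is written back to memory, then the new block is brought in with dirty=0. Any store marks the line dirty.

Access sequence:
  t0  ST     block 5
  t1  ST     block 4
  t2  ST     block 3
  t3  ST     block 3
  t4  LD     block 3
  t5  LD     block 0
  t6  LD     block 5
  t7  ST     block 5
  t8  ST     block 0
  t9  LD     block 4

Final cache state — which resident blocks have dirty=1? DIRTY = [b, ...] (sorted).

DIRTY = [5]

  0 | W B5 → L1 miss [D]
  1 | W B4 → L0 miss [D]
  2 | W B3 → L1 miss wb→B5 [D]
  3 | W B3 → L1 hit [D]
  4 | R B3 → L1 hit [D]
  5 | R B0 → L0 miss wb→B4 [-]
  6 | R B5 → L1 miss wb→B3 [-]
  7 | W B5 → L1 hit [D]
  8 | W B0 → L0 hit [D]
  9 | R B4 → L0 miss wb→B0 [-]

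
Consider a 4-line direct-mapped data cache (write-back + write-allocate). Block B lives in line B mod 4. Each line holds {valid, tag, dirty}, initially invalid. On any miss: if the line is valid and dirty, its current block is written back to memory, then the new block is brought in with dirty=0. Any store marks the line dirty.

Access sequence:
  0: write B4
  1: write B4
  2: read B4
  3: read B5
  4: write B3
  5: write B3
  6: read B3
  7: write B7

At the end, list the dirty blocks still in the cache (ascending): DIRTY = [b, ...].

0: W B4 -> L0 miss  d=D]
1: W B4 -> L0 hit  d=D]
2: R B4 -> L0 hit  d=D]
3: R B5 -> L1 miss  d=-]
4: W B3 -> L3 miss  d=D]
5: W B3 -> L3 hit  d=D]
6: R B3 -> L3 hit  d=D]
7: W B7 -> L3 miss wb->B3  d=D]

DIRTY = [4, 7]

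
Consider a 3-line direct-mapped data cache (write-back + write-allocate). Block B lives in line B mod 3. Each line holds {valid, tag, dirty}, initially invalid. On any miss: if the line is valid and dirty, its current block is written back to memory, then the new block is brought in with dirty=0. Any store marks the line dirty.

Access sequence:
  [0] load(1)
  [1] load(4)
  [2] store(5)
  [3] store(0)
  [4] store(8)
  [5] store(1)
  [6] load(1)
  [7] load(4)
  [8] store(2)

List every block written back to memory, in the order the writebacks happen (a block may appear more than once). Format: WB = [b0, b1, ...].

0: R B1 -> L1 miss  d=-]
1: R B4 -> L1 miss  d=-]
2: W B5 -> L2 miss  d=D]
3: W B0 -> L0 miss  d=D]
4: W B8 -> L2 miss wb->B5  d=D]
5: W B1 -> L1 miss  d=D]
6: R B1 -> L1 hit  d=D]
7: R B4 -> L1 miss wb->B1  d=-]
8: W B2 -> L2 miss wb->B8  d=D]

WB = [5, 1, 8]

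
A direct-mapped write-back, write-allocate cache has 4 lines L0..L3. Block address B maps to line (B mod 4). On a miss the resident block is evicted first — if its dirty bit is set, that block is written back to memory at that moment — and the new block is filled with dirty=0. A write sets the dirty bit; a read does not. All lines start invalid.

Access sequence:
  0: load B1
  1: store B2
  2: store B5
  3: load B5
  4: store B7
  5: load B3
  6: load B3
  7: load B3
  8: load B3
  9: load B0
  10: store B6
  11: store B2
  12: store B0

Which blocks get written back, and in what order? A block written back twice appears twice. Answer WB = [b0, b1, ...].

WB = [7, 2, 6]

0: R B1 → L1 miss [-]
1: W B2 → L2 miss [D]
2: W B5 → L1 miss [D]
3: R B5 → L1 hit [D]
4: W B7 → L3 miss [D]
5: R B3 → L3 miss wb→B7 [-]
6: R B3 → L3 hit [-]
7: R B3 → L3 hit [-]
8: R B3 → L3 hit [-]
9: R B0 → L0 miss [-]
10: W B6 → L2 miss wb→B2 [D]
11: W B2 → L2 miss wb→B6 [D]
12: W B0 → L0 hit [D]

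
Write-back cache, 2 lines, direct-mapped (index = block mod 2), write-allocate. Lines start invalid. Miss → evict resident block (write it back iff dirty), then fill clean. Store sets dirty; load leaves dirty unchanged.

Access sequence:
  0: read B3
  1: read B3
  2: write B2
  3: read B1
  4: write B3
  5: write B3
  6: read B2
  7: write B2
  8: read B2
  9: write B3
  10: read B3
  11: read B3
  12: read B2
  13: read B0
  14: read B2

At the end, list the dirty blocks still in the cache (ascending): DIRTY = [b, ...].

0: R B3 -> L1 miss  d=-]
1: R B3 -> L1 hit  d=-]
2: W B2 -> L0 miss  d=D]
3: R B1 -> L1 miss  d=-]
4: W B3 -> L1 miss  d=D]
5: W B3 -> L1 hit  d=D]
6: R B2 -> L0 hit  d=D]
7: W B2 -> L0 hit  d=D]
8: R B2 -> L0 hit  d=D]
9: W B3 -> L1 hit  d=D]
10: R B3 -> L1 hit  d=D]
11: R B3 -> L1 hit  d=D]
12: R B2 -> L0 hit  d=D]
13: R B0 -> L0 miss wb->B2  d=-]
14: R B2 -> L0 miss  d=-]

DIRTY = [3]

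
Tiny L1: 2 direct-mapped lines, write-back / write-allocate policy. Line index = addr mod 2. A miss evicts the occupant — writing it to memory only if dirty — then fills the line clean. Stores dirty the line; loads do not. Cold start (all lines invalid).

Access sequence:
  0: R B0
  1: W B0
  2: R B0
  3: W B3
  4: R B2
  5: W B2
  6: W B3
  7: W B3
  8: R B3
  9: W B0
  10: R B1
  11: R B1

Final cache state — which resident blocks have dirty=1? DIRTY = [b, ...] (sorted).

DIRTY = [0]

0: R B0 -> L0 miss  d=-]
1: W B0 -> L0 hit  d=D]
2: R B0 -> L0 hit  d=D]
3: W B3 -> L1 miss  d=D]
4: R B2 -> L0 miss wb->B0  d=-]
5: W B2 -> L0 hit  d=D]
6: W B3 -> L1 hit  d=D]
7: W B3 -> L1 hit  d=D]
8: R B3 -> L1 hit  d=D]
9: W B0 -> L0 miss wb->B2  d=D]
10: R B1 -> L1 miss wb->B3  d=-]
11: R B1 -> L1 hit  d=-]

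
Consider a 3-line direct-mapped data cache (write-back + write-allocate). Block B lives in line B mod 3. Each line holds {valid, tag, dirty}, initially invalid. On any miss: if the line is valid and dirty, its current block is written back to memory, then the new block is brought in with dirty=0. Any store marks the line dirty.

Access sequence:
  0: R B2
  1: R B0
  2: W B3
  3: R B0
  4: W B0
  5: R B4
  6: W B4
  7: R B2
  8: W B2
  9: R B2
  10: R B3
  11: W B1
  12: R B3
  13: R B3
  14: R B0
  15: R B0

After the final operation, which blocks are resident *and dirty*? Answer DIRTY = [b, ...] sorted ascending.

  0 | R B2 → L2 miss [-]
  1 | R B0 → L0 miss [-]
  2 | W B3 → L0 miss [D]
  3 | R B0 → L0 miss wb→B3 [-]
  4 | W B0 → L0 hit [D]
  5 | R B4 → L1 miss [-]
  6 | W B4 → L1 hit [D]
  7 | R B2 → L2 hit [-]
  8 | W B2 → L2 hit [D]
  9 | R B2 → L2 hit [D]
  10 | R B3 → L0 miss wb→B0 [-]
  11 | W B1 → L1 miss wb→B4 [D]
  12 | R B3 → L0 hit [-]
  13 | R B3 → L0 hit [-]
  14 | R B0 → L0 miss [-]
  15 | R B0 → L0 hit [-]

DIRTY = [1, 2]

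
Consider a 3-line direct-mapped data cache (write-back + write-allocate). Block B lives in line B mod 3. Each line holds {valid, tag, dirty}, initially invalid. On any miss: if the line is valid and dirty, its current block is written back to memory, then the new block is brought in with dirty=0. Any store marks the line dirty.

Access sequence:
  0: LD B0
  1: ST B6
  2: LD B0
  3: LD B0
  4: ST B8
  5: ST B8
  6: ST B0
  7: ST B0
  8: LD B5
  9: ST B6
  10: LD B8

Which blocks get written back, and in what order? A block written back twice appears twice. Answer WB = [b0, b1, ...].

0: R B0 -> L0 miss  d=-]
1: W B6 -> L0 miss  d=D]
2: R B0 -> L0 miss wb->B6  d=-]
3: R B0 -> L0 hit  d=-]
4: W B8 -> L2 miss  d=D]
5: W B8 -> L2 hit  d=D]
6: W B0 -> L0 hit  d=D]
7: W B0 -> L0 hit  d=D]
8: R B5 -> L2 miss wb->B8  d=-]
9: W B6 -> L0 miss wb->B0  d=D]
10: R B8 -> L2 miss  d=-]

WB = [6, 8, 0]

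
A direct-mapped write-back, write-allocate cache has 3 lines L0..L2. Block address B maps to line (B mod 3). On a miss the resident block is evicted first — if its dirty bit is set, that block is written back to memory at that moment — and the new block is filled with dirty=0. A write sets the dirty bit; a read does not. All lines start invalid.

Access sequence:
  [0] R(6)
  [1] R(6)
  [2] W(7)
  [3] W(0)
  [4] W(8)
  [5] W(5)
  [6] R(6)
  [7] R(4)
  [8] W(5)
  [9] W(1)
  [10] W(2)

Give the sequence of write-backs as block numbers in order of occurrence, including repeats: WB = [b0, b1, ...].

0: R B6 → L0 miss [-]
1: R B6 → L0 hit [-]
2: W B7 → L1 miss [D]
3: W B0 → L0 miss [D]
4: W B8 → L2 miss [D]
5: W B5 → L2 miss wb→B8 [D]
6: R B6 → L0 miss wb→B0 [-]
7: R B4 → L1 miss wb→B7 [-]
8: W B5 → L2 hit [D]
9: W B1 → L1 miss [D]
10: W B2 → L2 miss wb→B5 [D]

WB = [8, 0, 7, 5]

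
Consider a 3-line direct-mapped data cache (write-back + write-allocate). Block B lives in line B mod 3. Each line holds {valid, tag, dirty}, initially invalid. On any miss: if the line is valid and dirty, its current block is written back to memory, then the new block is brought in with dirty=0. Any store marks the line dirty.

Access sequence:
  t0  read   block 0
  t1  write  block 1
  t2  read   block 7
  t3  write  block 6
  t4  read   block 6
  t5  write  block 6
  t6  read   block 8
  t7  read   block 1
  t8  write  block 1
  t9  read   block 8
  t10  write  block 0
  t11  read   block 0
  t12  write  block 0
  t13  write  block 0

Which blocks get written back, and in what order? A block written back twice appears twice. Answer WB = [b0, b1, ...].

0: R B0 -> L0 miss  d=-]
1: W B1 -> L1 miss  d=D]
2: R B7 -> L1 miss wb->B1  d=-]
3: W B6 -> L0 miss  d=D]
4: R B6 -> L0 hit  d=D]
5: W B6 -> L0 hit  d=D]
6: R B8 -> L2 miss  d=-]
7: R B1 -> L1 miss  d=-]
8: W B1 -> L1 hit  d=D]
9: R B8 -> L2 hit  d=-]
10: W B0 -> L0 miss wb->B6  d=D]
11: R B0 -> L0 hit  d=D]
12: W B0 -> L0 hit  d=D]
13: W B0 -> L0 hit  d=D]

WB = [1, 6]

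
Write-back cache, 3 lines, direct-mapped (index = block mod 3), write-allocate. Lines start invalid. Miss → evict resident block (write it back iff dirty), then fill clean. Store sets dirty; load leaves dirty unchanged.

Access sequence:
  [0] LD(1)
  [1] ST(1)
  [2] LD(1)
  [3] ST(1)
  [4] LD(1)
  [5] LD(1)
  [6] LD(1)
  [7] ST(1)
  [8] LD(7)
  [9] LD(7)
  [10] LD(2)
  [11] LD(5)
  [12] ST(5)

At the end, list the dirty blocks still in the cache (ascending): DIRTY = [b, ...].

DIRTY = [5]

  0 | R B1 → L1 miss [-]
  1 | W B1 → L1 hit [D]
  2 | R B1 → L1 hit [D]
  3 | W B1 → L1 hit [D]
  4 | R B1 → L1 hit [D]
  5 | R B1 → L1 hit [D]
  6 | R B1 → L1 hit [D]
  7 | W B1 → L1 hit [D]
  8 | R B7 → L1 miss wb→B1 [-]
  9 | R B7 → L1 hit [-]
  10 | R B2 → L2 miss [-]
  11 | R B5 → L2 miss [-]
  12 | W B5 → L2 hit [D]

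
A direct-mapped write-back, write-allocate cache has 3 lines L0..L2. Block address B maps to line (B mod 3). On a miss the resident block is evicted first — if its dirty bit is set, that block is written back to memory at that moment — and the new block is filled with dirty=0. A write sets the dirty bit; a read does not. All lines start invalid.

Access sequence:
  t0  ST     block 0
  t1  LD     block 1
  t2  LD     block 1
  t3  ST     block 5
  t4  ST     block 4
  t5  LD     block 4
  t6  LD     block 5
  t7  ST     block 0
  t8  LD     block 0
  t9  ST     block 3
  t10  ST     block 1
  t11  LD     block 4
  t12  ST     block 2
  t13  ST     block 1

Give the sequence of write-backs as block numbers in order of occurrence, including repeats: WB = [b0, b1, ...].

WB = [0, 4, 1, 5]

0: W B0 → L0 miss [D]
1: R B1 → L1 miss [-]
2: R B1 → L1 hit [-]
3: W B5 → L2 miss [D]
4: W B4 → L1 miss [D]
5: R B4 → L1 hit [D]
6: R B5 → L2 hit [D]
7: W B0 → L0 hit [D]
8: R B0 → L0 hit [D]
9: W B3 → L0 miss wb→B0 [D]
10: W B1 → L1 miss wb→B4 [D]
11: R B4 → L1 miss wb→B1 [-]
12: W B2 → L2 miss wb→B5 [D]
13: W B1 → L1 miss [D]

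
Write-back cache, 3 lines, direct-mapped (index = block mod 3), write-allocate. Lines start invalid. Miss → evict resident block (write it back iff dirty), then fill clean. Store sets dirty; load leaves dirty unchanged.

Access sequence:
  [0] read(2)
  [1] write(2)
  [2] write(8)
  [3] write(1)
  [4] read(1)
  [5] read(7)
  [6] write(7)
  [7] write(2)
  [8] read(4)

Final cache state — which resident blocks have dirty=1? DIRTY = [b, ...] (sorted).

DIRTY = [2]

0: R B2 → L2 miss [-]
1: W B2 → L2 hit [D]
2: W B8 → L2 miss wb→B2 [D]
3: W B1 → L1 miss [D]
4: R B1 → L1 hit [D]
5: R B7 → L1 miss wb→B1 [-]
6: W B7 → L1 hit [D]
7: W B2 → L2 miss wb→B8 [D]
8: R B4 → L1 miss wb→B7 [-]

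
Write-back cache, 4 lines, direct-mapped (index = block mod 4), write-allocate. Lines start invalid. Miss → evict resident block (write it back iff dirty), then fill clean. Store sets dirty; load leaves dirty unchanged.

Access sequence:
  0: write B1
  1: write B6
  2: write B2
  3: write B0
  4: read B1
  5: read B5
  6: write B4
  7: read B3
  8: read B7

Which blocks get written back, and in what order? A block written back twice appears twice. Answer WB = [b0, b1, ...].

WB = [6, 1, 0]

  0 | W B1 → L1 miss [D]
  1 | W B6 → L2 miss [D]
  2 | W B2 → L2 miss wb→B6 [D]
  3 | W B0 → L0 miss [D]
  4 | R B1 → L1 hit [D]
  5 | R B5 → L1 miss wb→B1 [-]
  6 | W B4 → L0 miss wb→B0 [D]
  7 | R B3 → L3 miss [-]
  8 | R B7 → L3 miss [-]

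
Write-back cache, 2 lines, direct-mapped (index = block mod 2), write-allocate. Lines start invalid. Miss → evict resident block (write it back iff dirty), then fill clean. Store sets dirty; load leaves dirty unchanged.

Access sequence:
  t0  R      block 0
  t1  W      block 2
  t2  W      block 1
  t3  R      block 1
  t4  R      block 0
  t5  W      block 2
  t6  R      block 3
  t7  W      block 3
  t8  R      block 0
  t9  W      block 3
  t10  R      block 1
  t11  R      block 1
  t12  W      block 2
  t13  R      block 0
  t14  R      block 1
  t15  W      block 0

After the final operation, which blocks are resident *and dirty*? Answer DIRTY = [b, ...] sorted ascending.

DIRTY = [0]

  0 | R B0 → L0 miss [-]
  1 | W B2 → L0 miss [D]
  2 | W B1 → L1 miss [D]
  3 | R B1 → L1 hit [D]
  4 | R B0 → L0 miss wb→B2 [-]
  5 | W B2 → L0 miss [D]
  6 | R B3 → L1 miss wb→B1 [-]
  7 | W B3 → L1 hit [D]
  8 | R B0 → L0 miss wb→B2 [-]
  9 | W B3 → L1 hit [D]
  10 | R B1 → L1 miss wb→B3 [-]
  11 | R B1 → L1 hit [-]
  12 | W B2 → L0 miss [D]
  13 | R B0 → L0 miss wb→B2 [-]
  14 | R B1 → L1 hit [-]
  15 | W B0 → L0 hit [D]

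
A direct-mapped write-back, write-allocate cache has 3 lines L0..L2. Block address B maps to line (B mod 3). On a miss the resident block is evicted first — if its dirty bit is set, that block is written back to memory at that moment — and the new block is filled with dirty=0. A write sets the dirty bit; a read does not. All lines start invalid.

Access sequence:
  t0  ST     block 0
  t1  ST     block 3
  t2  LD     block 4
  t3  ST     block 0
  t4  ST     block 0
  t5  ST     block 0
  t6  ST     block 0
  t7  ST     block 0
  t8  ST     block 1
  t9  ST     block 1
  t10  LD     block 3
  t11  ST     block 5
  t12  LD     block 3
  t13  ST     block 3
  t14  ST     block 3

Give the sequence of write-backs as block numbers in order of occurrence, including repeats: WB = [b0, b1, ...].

  0 | W B0 → L0 miss [D]
  1 | W B3 → L0 miss wb→B0 [D]
  2 | R B4 → L1 miss [-]
  3 | W B0 → L0 miss wb→B3 [D]
  4 | W B0 → L0 hit [D]
  5 | W B0 → L0 hit [D]
  6 | W B0 → L0 hit [D]
  7 | W B0 → L0 hit [D]
  8 | W B1 → L1 miss [D]
  9 | W B1 → L1 hit [D]
  10 | R B3 → L0 miss wb→B0 [-]
  11 | W B5 → L2 miss [D]
  12 | R B3 → L0 hit [-]
  13 | W B3 → L0 hit [D]
  14 | W B3 → L0 hit [D]

WB = [0, 3, 0]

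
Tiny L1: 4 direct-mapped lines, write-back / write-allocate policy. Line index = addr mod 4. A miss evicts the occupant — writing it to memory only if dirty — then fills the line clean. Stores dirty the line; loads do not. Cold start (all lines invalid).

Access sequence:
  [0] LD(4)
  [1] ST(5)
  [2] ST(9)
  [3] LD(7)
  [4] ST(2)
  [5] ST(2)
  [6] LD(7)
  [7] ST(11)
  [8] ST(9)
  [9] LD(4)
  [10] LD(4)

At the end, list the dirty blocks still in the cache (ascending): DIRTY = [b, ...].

DIRTY = [2, 9, 11]

0: R B4 → L0 miss [-]
1: W B5 → L1 miss [D]
2: W B9 → L1 miss wb→B5 [D]
3: R B7 → L3 miss [-]
4: W B2 → L2 miss [D]
5: W B2 → L2 hit [D]
6: R B7 → L3 hit [-]
7: W B11 → L3 miss [D]
8: W B9 → L1 hit [D]
9: R B4 → L0 hit [-]
10: R B4 → L0 hit [-]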